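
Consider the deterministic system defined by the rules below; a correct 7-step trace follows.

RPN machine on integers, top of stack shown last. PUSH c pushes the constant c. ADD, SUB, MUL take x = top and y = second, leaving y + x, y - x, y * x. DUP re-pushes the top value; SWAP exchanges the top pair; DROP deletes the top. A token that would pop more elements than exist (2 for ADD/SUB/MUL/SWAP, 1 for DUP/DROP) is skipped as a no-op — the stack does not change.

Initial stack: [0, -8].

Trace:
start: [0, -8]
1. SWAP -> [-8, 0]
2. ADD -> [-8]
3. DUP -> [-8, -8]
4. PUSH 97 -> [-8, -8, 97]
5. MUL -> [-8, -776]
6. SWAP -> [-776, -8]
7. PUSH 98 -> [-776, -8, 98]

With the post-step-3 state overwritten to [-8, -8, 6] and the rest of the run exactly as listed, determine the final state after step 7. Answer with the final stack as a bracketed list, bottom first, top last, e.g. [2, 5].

state after step 3 := [-8, -8, 6]
4. PUSH 97 -> [-8, -8, 6, 97]
5. MUL -> [-8, -8, 582]
6. SWAP -> [-8, 582, -8]
7. PUSH 98 -> [-8, 582, -8, 98]

[-8, 582, -8, 98]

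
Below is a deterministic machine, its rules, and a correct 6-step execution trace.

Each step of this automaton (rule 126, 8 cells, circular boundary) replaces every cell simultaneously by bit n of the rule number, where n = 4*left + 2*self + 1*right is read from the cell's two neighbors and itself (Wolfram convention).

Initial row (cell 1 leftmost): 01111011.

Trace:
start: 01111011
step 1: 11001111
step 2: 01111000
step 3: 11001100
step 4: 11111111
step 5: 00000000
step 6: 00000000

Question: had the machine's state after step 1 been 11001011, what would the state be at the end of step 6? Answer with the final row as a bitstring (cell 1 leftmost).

state after step 1 := 11001011
step 2: 01111110
step 3: 11000011
step 4: 01100110
step 5: 11111111
step 6: 00000000

00000000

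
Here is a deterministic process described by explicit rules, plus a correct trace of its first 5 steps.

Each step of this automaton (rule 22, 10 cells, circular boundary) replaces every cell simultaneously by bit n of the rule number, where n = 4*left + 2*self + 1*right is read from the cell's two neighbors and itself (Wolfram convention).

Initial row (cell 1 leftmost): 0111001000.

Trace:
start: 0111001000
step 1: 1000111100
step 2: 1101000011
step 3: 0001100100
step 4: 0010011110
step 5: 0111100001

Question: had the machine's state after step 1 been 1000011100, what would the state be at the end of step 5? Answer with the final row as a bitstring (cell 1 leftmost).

1110001001

state after step 1 := 1000011100
step 2: 1100100011
step 3: 0011110100
step 4: 0100000110
step 5: 1110001001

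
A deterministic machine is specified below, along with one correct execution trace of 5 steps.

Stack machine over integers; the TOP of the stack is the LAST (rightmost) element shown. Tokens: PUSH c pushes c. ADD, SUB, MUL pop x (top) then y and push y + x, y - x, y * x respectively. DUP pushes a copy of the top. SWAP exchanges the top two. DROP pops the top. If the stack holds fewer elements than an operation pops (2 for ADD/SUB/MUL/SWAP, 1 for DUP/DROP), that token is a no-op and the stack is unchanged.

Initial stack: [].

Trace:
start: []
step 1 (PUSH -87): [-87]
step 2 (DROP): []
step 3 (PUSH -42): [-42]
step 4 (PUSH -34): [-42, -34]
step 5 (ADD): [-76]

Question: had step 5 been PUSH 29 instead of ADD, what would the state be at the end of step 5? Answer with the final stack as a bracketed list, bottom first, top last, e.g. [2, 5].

[-42, -34, 29]

(re-executing from step 5 with the substitution; state before step 5: [-42, -34])
step 5 (PUSH 29): [-42, -34, 29]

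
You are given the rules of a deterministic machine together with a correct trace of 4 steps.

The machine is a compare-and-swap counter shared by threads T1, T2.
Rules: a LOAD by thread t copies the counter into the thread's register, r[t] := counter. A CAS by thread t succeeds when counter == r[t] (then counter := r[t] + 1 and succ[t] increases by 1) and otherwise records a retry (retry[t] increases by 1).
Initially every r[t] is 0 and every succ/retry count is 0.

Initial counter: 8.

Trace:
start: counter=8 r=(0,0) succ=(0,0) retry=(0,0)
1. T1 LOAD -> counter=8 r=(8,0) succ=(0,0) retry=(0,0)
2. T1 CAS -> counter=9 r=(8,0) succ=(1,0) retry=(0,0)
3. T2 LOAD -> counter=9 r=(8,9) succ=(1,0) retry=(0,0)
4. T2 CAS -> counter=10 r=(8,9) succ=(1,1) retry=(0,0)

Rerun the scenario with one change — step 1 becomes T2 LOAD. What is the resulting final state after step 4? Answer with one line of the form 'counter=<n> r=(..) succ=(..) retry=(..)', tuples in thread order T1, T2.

(re-executing from step 1 with the substitution; state before step 1: counter=8 r=(0,0) succ=(0,0) retry=(0,0))
1. T2 LOAD -> counter=8 r=(0,8) succ=(0,0) retry=(0,0)
2. T1 CAS -> counter=8 r=(0,8) succ=(0,0) retry=(1,0)
3. T2 LOAD -> counter=8 r=(0,8) succ=(0,0) retry=(1,0)
4. T2 CAS -> counter=9 r=(0,8) succ=(0,1) retry=(1,0)

counter=9 r=(0,8) succ=(0,1) retry=(1,0)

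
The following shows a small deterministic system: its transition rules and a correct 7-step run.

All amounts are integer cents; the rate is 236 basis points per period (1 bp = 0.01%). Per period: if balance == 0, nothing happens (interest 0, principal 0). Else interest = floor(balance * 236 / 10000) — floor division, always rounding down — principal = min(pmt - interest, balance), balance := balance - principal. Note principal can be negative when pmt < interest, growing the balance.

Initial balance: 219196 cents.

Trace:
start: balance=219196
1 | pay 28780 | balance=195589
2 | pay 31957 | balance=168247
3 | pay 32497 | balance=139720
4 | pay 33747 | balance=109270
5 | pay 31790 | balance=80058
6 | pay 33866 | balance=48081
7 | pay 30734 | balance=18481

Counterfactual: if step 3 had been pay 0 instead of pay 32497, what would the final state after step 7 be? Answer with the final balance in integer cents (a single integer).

(re-executing from step 3 with the substitution; state before step 3: balance=168247)
3 | pay 0 | balance=172217
4 | pay 33747 | balance=142534
5 | pay 31790 | balance=114107
6 | pay 33866 | balance=82933
7 | pay 30734 | balance=54156

54156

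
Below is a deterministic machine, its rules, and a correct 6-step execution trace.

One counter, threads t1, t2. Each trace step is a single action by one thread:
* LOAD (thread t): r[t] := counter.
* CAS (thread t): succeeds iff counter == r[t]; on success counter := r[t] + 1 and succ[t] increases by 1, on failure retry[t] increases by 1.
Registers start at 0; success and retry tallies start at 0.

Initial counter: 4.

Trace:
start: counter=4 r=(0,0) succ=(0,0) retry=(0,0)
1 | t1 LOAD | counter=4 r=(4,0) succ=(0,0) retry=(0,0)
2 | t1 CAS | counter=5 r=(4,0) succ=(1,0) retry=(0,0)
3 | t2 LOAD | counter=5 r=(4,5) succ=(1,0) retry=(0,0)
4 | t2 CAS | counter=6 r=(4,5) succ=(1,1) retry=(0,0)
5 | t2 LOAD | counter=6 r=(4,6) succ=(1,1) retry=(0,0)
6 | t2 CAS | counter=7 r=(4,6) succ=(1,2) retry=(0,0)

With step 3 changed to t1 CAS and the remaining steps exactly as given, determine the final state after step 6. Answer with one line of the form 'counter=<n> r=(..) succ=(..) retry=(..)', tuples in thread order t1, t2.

(re-executing from step 3 with the substitution; state before step 3: counter=5 r=(4,0) succ=(1,0) retry=(0,0))
3 | t1 CAS | counter=5 r=(4,0) succ=(1,0) retry=(1,0)
4 | t2 CAS | counter=5 r=(4,0) succ=(1,0) retry=(1,1)
5 | t2 LOAD | counter=5 r=(4,5) succ=(1,0) retry=(1,1)
6 | t2 CAS | counter=6 r=(4,5) succ=(1,1) retry=(1,1)

counter=6 r=(4,5) succ=(1,1) retry=(1,1)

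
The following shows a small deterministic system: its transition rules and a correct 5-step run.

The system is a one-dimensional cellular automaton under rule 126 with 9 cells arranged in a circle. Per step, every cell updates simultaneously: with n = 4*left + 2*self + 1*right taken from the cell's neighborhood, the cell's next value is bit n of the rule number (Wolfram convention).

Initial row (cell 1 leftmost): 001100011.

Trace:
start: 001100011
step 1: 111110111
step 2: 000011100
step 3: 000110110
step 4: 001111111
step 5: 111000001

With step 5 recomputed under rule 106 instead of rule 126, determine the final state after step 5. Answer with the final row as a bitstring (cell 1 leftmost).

011000001

(re-executing step 5 under rule 106; state before step 5: 001111111)
step 5: 011000001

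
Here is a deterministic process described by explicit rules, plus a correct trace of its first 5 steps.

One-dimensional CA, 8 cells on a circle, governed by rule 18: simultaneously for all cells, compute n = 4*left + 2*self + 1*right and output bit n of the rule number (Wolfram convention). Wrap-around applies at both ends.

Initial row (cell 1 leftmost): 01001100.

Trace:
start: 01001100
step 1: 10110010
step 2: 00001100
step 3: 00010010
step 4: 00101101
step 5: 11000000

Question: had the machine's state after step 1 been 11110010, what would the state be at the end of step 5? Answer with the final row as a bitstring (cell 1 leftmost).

11000000

state after step 1 := 11110010
step 2: 00001100
step 3: 00010010
step 4: 00101101
step 5: 11000000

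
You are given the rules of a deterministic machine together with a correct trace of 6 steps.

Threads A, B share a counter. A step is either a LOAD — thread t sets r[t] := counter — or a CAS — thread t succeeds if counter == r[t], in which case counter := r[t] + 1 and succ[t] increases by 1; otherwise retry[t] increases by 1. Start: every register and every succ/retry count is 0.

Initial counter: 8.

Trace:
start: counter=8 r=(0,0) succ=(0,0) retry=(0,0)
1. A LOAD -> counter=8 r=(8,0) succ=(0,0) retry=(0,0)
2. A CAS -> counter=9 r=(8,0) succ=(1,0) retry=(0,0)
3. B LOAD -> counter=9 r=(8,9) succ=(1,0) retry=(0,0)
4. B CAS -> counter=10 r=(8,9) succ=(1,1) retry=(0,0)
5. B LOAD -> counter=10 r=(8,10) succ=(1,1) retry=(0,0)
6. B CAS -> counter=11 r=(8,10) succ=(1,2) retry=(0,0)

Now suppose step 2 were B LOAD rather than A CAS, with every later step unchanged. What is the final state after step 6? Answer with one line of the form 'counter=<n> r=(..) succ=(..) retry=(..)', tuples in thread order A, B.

(re-executing from step 2 with the substitution; state before step 2: counter=8 r=(8,0) succ=(0,0) retry=(0,0))
2. B LOAD -> counter=8 r=(8,8) succ=(0,0) retry=(0,0)
3. B LOAD -> counter=8 r=(8,8) succ=(0,0) retry=(0,0)
4. B CAS -> counter=9 r=(8,8) succ=(0,1) retry=(0,0)
5. B LOAD -> counter=9 r=(8,9) succ=(0,1) retry=(0,0)
6. B CAS -> counter=10 r=(8,9) succ=(0,2) retry=(0,0)

counter=10 r=(8,9) succ=(0,2) retry=(0,0)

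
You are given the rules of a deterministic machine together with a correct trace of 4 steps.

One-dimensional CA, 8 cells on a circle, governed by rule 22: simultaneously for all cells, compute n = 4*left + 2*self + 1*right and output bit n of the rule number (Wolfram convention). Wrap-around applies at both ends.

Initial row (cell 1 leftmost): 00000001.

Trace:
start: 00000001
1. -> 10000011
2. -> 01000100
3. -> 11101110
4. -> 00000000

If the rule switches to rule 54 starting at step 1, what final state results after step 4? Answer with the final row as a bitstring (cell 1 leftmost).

(re-executing steps 1..4 under rule 54; state before step 1: 00000001)
1. -> 10000011
2. -> 01000100
3. -> 11101110
4. -> 00010001

00010001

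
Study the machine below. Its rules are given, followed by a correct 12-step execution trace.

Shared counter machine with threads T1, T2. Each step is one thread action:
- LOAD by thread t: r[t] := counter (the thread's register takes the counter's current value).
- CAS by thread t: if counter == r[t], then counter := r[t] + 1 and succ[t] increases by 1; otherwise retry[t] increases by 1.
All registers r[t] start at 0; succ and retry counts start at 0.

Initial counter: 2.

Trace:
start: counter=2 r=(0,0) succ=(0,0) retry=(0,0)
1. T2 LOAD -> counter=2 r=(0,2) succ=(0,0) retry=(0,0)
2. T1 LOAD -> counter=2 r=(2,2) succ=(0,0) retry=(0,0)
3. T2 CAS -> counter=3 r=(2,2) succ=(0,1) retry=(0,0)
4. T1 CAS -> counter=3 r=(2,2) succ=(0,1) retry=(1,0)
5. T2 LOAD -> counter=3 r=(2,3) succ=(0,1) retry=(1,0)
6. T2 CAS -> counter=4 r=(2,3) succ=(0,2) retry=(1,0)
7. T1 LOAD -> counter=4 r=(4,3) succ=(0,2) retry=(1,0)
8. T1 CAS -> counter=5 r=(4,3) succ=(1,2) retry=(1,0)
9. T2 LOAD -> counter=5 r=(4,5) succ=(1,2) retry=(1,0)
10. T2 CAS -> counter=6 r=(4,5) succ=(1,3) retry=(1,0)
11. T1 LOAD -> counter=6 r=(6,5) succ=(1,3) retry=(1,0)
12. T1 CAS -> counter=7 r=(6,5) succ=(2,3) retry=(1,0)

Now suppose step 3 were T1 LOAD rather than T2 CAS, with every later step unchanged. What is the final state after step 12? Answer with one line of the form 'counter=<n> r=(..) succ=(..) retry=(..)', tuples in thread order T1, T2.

(re-executing from step 3 with the substitution; state before step 3: counter=2 r=(2,2) succ=(0,0) retry=(0,0))
3. T1 LOAD -> counter=2 r=(2,2) succ=(0,0) retry=(0,0)
4. T1 CAS -> counter=3 r=(2,2) succ=(1,0) retry=(0,0)
5. T2 LOAD -> counter=3 r=(2,3) succ=(1,0) retry=(0,0)
6. T2 CAS -> counter=4 r=(2,3) succ=(1,1) retry=(0,0)
7. T1 LOAD -> counter=4 r=(4,3) succ=(1,1) retry=(0,0)
8. T1 CAS -> counter=5 r=(4,3) succ=(2,1) retry=(0,0)
9. T2 LOAD -> counter=5 r=(4,5) succ=(2,1) retry=(0,0)
10. T2 CAS -> counter=6 r=(4,5) succ=(2,2) retry=(0,0)
11. T1 LOAD -> counter=6 r=(6,5) succ=(2,2) retry=(0,0)
12. T1 CAS -> counter=7 r=(6,5) succ=(3,2) retry=(0,0)

counter=7 r=(6,5) succ=(3,2) retry=(0,0)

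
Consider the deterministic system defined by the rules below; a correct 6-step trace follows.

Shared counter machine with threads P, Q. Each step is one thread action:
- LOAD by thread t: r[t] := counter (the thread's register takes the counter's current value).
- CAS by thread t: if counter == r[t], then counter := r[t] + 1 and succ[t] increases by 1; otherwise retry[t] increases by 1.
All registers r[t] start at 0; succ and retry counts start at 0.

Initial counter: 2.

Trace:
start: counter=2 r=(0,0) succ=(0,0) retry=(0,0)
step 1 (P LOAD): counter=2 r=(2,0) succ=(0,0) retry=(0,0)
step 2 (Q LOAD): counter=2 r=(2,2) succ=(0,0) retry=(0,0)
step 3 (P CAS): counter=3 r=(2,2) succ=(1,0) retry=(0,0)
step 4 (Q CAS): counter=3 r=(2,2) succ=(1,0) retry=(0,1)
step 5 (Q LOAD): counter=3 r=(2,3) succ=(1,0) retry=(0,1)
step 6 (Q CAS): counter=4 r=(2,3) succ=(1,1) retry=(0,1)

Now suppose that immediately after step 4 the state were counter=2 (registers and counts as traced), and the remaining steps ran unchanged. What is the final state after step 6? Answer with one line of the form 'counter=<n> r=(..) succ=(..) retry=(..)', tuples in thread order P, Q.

state after step 4 := counter=2 r=(2,2) succ=(1,0) retry=(0,1)
step 5 (Q LOAD): counter=2 r=(2,2) succ=(1,0) retry=(0,1)
step 6 (Q CAS): counter=3 r=(2,2) succ=(1,1) retry=(0,1)

counter=3 r=(2,2) succ=(1,1) retry=(0,1)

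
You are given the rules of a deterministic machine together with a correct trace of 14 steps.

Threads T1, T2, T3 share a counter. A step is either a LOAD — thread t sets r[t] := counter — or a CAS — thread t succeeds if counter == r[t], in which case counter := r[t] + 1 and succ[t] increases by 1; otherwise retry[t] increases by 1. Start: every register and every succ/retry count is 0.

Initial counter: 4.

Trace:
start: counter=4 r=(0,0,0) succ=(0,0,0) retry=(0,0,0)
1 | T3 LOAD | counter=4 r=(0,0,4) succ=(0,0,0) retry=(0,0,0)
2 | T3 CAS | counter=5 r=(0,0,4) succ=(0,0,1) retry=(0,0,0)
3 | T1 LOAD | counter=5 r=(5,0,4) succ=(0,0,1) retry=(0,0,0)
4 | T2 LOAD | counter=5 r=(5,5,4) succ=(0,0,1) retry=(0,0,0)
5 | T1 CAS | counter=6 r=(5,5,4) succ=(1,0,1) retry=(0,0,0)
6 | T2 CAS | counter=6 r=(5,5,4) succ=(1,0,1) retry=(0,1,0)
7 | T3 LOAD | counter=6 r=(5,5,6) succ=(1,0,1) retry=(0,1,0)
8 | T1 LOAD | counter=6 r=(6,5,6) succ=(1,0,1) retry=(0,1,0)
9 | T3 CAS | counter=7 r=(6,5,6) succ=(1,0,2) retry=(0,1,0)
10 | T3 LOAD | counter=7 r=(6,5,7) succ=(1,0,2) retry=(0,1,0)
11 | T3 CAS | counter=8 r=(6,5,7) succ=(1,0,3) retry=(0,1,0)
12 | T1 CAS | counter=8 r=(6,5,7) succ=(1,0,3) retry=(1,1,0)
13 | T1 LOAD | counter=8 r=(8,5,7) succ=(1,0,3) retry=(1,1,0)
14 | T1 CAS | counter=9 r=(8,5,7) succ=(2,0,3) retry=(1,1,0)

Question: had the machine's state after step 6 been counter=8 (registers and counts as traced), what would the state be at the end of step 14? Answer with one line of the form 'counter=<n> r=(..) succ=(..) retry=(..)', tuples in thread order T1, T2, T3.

counter=11 r=(10,5,9) succ=(2,0,3) retry=(1,1,0)

state after step 6 := counter=8 r=(5,5,4) succ=(1,0,1) retry=(0,1,0)
7 | T3 LOAD | counter=8 r=(5,5,8) succ=(1,0,1) retry=(0,1,0)
8 | T1 LOAD | counter=8 r=(8,5,8) succ=(1,0,1) retry=(0,1,0)
9 | T3 CAS | counter=9 r=(8,5,8) succ=(1,0,2) retry=(0,1,0)
10 | T3 LOAD | counter=9 r=(8,5,9) succ=(1,0,2) retry=(0,1,0)
11 | T3 CAS | counter=10 r=(8,5,9) succ=(1,0,3) retry=(0,1,0)
12 | T1 CAS | counter=10 r=(8,5,9) succ=(1,0,3) retry=(1,1,0)
13 | T1 LOAD | counter=10 r=(10,5,9) succ=(1,0,3) retry=(1,1,0)
14 | T1 CAS | counter=11 r=(10,5,9) succ=(2,0,3) retry=(1,1,0)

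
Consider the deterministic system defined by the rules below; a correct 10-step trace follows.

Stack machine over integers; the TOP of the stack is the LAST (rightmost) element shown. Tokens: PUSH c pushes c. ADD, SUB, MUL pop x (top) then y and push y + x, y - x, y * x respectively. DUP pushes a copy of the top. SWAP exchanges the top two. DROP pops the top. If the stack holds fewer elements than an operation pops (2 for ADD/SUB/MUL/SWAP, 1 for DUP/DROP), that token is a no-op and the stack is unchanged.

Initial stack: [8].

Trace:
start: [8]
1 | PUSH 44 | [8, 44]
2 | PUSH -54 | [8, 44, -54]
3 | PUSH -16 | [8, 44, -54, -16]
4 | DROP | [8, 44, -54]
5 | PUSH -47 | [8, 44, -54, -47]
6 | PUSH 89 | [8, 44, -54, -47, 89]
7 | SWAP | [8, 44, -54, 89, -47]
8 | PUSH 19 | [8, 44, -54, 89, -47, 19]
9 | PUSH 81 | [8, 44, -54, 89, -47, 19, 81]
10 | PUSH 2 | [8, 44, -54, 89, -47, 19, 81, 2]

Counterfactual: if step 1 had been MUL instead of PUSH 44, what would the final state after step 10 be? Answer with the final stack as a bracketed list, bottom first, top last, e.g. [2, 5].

(re-executing from step 1 with the substitution; state before step 1: [8])
1 | MUL | [8]
2 | PUSH -54 | [8, -54]
3 | PUSH -16 | [8, -54, -16]
4 | DROP | [8, -54]
5 | PUSH -47 | [8, -54, -47]
6 | PUSH 89 | [8, -54, -47, 89]
7 | SWAP | [8, -54, 89, -47]
8 | PUSH 19 | [8, -54, 89, -47, 19]
9 | PUSH 81 | [8, -54, 89, -47, 19, 81]
10 | PUSH 2 | [8, -54, 89, -47, 19, 81, 2]

[8, -54, 89, -47, 19, 81, 2]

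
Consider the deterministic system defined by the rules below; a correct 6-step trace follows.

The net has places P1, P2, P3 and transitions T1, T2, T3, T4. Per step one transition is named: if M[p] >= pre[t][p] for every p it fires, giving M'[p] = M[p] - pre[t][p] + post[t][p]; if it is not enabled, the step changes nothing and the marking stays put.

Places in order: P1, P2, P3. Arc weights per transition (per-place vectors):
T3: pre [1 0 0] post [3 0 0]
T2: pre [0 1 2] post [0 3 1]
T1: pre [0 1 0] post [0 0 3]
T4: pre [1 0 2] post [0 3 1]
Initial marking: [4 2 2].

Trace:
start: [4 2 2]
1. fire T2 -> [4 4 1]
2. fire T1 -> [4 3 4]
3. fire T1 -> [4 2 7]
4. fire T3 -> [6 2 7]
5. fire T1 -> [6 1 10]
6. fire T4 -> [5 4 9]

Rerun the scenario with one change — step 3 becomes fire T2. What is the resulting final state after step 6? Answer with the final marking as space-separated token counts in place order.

5 7 5

(re-executing from step 3 with the substitution; state before step 3: [4 3 4])
3. fire T2 -> [4 5 3]
4. fire T3 -> [6 5 3]
5. fire T1 -> [6 4 6]
6. fire T4 -> [5 7 5]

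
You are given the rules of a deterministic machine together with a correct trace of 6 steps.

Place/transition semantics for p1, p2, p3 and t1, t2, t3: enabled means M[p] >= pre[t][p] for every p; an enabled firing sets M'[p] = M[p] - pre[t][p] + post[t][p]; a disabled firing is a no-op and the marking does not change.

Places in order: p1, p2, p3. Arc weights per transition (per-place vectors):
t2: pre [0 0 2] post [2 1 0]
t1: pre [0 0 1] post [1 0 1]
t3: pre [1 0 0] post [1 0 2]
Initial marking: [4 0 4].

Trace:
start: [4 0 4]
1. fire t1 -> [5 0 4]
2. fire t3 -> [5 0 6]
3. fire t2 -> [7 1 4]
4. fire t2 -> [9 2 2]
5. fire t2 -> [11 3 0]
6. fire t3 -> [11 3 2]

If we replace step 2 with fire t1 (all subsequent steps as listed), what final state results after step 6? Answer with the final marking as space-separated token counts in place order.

(re-executing from step 2 with the substitution; state before step 2: [5 0 4])
2. fire t1 -> [6 0 4]
3. fire t2 -> [8 1 2]
4. fire t2 -> [10 2 0]
5. fire t2 -> [10 2 0]
6. fire t3 -> [10 2 2]

10 2 2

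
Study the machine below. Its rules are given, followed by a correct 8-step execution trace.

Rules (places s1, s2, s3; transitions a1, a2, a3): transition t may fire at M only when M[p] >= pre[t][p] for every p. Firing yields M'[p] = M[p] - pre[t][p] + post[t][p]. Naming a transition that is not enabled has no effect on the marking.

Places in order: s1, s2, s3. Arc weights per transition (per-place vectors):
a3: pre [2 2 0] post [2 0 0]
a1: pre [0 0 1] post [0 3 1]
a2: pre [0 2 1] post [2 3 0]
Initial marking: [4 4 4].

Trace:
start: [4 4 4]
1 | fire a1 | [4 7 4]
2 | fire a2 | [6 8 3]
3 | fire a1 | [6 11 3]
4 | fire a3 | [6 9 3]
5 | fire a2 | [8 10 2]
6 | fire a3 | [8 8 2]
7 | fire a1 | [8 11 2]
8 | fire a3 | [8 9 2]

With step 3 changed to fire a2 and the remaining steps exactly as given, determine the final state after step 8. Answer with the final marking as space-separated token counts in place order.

10 7 1

(re-executing from step 3 with the substitution; state before step 3: [6 8 3])
3 | fire a2 | [8 9 2]
4 | fire a3 | [8 7 2]
5 | fire a2 | [10 8 1]
6 | fire a3 | [10 6 1]
7 | fire a1 | [10 9 1]
8 | fire a3 | [10 7 1]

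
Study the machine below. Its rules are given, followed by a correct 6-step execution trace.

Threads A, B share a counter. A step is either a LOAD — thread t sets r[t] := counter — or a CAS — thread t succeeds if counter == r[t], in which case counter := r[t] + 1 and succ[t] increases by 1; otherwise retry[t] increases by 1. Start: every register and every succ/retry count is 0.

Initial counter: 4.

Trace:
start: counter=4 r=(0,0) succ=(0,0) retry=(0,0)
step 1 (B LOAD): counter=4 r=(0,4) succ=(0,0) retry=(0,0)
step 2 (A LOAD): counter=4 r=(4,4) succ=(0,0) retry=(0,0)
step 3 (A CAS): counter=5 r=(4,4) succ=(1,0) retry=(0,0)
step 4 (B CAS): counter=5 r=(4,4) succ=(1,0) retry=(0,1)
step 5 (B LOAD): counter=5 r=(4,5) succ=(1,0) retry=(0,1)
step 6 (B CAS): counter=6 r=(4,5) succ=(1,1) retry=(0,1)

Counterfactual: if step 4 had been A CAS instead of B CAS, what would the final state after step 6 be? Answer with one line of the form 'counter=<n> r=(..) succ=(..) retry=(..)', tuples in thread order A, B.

(re-executing from step 4 with the substitution; state before step 4: counter=5 r=(4,4) succ=(1,0) retry=(0,0))
step 4 (A CAS): counter=5 r=(4,4) succ=(1,0) retry=(1,0)
step 5 (B LOAD): counter=5 r=(4,5) succ=(1,0) retry=(1,0)
step 6 (B CAS): counter=6 r=(4,5) succ=(1,1) retry=(1,0)

counter=6 r=(4,5) succ=(1,1) retry=(1,0)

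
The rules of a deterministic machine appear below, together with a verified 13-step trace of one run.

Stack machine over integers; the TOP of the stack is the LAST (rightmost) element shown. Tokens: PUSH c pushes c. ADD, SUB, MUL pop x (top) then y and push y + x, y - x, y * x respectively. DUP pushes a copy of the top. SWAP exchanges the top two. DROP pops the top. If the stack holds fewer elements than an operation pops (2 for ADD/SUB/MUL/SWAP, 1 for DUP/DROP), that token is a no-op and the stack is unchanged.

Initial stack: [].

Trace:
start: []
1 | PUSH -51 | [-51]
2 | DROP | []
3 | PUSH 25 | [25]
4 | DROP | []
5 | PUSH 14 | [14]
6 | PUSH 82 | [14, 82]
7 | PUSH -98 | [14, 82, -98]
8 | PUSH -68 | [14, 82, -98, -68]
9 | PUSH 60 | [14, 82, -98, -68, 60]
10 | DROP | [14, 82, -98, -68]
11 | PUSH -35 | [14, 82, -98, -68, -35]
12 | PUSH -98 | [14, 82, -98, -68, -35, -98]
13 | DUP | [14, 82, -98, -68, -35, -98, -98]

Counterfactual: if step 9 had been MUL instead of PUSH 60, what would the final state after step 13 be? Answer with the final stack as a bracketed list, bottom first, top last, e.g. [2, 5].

(re-executing from step 9 with the substitution; state before step 9: [14, 82, -98, -68])
9 | MUL | [14, 82, 6664]
10 | DROP | [14, 82]
11 | PUSH -35 | [14, 82, -35]
12 | PUSH -98 | [14, 82, -35, -98]
13 | DUP | [14, 82, -35, -98, -98]

[14, 82, -35, -98, -98]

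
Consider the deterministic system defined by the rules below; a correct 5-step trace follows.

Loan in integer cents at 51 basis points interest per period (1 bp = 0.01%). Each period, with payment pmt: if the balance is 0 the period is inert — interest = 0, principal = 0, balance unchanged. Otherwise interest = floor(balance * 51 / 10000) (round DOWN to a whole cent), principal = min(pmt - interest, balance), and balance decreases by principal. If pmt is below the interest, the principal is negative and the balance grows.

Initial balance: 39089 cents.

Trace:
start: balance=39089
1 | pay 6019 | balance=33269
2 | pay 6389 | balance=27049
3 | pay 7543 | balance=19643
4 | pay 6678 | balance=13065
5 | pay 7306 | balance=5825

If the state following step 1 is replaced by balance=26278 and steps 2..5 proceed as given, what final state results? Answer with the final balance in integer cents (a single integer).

0

state after step 1 := balance=26278
2 | pay 6389 | balance=20023
3 | pay 7543 | balance=12582
4 | pay 6678 | balance=5968
5 | pay 7306 | balance=0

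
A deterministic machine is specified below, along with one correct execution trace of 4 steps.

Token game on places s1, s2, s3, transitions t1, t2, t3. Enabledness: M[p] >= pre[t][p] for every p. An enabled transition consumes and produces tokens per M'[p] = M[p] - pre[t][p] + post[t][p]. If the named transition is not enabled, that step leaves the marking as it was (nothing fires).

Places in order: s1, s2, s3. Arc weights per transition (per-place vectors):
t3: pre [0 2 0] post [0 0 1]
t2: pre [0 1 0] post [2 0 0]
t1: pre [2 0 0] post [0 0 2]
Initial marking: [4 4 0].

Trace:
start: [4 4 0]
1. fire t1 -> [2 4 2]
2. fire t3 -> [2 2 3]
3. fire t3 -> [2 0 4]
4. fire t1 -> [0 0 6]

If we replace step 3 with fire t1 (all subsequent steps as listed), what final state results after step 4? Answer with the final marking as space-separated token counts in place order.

(re-executing from step 3 with the substitution; state before step 3: [2 2 3])
3. fire t1 -> [0 2 5]
4. fire t1 -> [0 2 5]

0 2 5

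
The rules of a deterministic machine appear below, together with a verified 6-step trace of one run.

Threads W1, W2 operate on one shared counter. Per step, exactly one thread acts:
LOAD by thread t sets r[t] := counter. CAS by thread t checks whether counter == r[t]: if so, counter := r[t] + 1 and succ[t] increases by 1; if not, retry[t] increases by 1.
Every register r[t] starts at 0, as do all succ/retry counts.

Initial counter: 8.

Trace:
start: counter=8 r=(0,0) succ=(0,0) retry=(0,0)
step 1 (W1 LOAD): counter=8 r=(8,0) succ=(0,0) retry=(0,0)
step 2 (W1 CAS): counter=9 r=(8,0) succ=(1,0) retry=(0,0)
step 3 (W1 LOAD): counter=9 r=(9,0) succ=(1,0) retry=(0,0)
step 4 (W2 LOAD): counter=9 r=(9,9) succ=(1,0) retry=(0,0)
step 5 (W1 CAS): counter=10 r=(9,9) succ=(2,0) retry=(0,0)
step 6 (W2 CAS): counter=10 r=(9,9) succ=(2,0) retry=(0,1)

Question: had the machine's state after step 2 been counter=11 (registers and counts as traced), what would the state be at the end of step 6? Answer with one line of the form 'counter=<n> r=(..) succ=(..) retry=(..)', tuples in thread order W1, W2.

state after step 2 := counter=11 r=(8,0) succ=(1,0) retry=(0,0)
step 3 (W1 LOAD): counter=11 r=(11,0) succ=(1,0) retry=(0,0)
step 4 (W2 LOAD): counter=11 r=(11,11) succ=(1,0) retry=(0,0)
step 5 (W1 CAS): counter=12 r=(11,11) succ=(2,0) retry=(0,0)
step 6 (W2 CAS): counter=12 r=(11,11) succ=(2,0) retry=(0,1)

counter=12 r=(11,11) succ=(2,0) retry=(0,1)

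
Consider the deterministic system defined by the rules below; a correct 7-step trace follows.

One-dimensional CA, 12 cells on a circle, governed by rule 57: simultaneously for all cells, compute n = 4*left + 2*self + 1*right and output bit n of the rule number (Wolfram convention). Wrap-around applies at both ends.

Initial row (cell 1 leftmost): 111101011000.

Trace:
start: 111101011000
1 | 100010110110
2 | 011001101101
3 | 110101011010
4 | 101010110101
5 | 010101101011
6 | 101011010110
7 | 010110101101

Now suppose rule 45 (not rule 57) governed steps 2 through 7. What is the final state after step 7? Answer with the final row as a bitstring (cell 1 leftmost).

(re-executing steps 2..7 under rule 45; state before step 2: 100010110110)
2 | 101011101101
3 | 011110011011
4 | 110000010110
5 | 100111011101
6 | 000100110011
7 | 010100100010

010100100010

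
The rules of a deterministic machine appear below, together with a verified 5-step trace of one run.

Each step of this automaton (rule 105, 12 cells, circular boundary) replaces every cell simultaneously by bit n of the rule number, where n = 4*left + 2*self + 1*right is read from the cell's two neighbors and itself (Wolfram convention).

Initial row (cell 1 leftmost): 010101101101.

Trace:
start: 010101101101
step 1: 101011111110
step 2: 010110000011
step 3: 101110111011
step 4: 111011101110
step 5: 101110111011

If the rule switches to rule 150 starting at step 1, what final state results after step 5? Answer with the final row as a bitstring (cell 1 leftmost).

010001000100

(re-executing steps 1..5 under rule 150; state before step 1: 010101101101)
step 1: 010100000001
step 2: 010110000011
step 3: 010001000100
step 4: 111011101110
step 5: 010001000100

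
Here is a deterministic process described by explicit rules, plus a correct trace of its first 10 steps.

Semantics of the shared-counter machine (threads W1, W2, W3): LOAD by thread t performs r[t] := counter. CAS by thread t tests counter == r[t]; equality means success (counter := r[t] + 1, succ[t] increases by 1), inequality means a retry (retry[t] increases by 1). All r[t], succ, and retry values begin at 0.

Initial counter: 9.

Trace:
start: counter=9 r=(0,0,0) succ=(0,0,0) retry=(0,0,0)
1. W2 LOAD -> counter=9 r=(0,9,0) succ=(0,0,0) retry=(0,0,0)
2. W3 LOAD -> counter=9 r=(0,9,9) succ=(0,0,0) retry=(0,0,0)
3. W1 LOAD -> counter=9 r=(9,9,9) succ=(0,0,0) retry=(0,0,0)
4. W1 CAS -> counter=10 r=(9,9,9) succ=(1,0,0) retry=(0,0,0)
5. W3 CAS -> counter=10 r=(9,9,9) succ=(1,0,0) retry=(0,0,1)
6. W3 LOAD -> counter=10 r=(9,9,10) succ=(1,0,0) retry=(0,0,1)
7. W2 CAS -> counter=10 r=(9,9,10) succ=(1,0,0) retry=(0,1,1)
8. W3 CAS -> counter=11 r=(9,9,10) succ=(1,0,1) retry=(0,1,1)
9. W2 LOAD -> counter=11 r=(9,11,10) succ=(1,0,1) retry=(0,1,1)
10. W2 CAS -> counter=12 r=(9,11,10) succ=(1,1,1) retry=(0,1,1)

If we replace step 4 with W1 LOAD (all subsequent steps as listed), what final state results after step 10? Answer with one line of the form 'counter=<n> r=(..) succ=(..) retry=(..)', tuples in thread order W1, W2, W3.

counter=12 r=(9,11,10) succ=(0,1,2) retry=(0,1,0)

(re-executing from step 4 with the substitution; state before step 4: counter=9 r=(9,9,9) succ=(0,0,0) retry=(0,0,0))
4. W1 LOAD -> counter=9 r=(9,9,9) succ=(0,0,0) retry=(0,0,0)
5. W3 CAS -> counter=10 r=(9,9,9) succ=(0,0,1) retry=(0,0,0)
6. W3 LOAD -> counter=10 r=(9,9,10) succ=(0,0,1) retry=(0,0,0)
7. W2 CAS -> counter=10 r=(9,9,10) succ=(0,0,1) retry=(0,1,0)
8. W3 CAS -> counter=11 r=(9,9,10) succ=(0,0,2) retry=(0,1,0)
9. W2 LOAD -> counter=11 r=(9,11,10) succ=(0,0,2) retry=(0,1,0)
10. W2 CAS -> counter=12 r=(9,11,10) succ=(0,1,2) retry=(0,1,0)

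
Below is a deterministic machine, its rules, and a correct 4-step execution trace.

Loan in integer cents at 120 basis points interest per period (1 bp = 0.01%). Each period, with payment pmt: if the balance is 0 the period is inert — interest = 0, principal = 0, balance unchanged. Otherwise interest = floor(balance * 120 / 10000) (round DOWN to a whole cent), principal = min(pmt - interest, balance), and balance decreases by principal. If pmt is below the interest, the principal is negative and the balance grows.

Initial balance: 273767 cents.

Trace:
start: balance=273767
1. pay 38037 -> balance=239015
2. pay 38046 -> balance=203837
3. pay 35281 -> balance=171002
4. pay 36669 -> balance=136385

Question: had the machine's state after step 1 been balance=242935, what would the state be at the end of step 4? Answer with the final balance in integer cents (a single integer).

state after step 1 := balance=242935
2. pay 38046 -> balance=207804
3. pay 35281 -> balance=175016
4. pay 36669 -> balance=140447

140447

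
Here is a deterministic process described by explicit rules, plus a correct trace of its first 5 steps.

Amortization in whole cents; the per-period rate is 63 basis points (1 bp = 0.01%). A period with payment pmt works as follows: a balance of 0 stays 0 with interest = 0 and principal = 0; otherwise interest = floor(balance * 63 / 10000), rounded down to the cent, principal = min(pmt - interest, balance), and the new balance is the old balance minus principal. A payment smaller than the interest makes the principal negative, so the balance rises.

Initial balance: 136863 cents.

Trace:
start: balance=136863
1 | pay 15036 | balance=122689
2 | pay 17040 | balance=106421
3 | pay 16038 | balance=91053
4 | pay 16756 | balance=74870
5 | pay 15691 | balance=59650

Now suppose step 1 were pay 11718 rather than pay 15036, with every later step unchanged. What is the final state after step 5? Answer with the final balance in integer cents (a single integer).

(re-executing from step 1 with the substitution; state before step 1: balance=136863)
1 | pay 11718 | balance=126007
2 | pay 17040 | balance=109760
3 | pay 16038 | balance=94413
4 | pay 16756 | balance=78251
5 | pay 15691 | balance=63052

63052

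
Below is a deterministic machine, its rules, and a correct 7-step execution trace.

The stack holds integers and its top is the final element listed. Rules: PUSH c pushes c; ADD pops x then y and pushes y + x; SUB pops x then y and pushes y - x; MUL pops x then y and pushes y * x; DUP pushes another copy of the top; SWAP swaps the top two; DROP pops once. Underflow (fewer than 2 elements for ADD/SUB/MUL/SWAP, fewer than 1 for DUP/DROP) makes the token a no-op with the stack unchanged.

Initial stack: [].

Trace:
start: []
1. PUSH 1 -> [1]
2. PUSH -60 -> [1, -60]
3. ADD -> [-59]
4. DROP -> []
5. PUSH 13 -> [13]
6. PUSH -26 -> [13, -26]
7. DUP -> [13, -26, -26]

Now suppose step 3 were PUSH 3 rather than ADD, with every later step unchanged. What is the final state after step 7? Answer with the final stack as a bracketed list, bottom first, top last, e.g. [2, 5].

[1, -60, 13, -26, -26]

(re-executing from step 3 with the substitution; state before step 3: [1, -60])
3. PUSH 3 -> [1, -60, 3]
4. DROP -> [1, -60]
5. PUSH 13 -> [1, -60, 13]
6. PUSH -26 -> [1, -60, 13, -26]
7. DUP -> [1, -60, 13, -26, -26]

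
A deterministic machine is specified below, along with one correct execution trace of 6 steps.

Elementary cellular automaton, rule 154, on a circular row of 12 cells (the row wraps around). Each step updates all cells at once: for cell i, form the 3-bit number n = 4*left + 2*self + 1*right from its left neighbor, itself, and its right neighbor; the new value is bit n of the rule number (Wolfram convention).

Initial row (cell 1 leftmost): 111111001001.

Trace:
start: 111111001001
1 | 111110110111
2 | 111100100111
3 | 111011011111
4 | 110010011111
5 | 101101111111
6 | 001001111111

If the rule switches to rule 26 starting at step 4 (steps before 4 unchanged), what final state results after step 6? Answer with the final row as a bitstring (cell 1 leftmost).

001001000100

(re-executing steps 4..6 under rule 26; state before step 4: 111011011111)
4 | 000010010000
5 | 000101101000
6 | 001001000100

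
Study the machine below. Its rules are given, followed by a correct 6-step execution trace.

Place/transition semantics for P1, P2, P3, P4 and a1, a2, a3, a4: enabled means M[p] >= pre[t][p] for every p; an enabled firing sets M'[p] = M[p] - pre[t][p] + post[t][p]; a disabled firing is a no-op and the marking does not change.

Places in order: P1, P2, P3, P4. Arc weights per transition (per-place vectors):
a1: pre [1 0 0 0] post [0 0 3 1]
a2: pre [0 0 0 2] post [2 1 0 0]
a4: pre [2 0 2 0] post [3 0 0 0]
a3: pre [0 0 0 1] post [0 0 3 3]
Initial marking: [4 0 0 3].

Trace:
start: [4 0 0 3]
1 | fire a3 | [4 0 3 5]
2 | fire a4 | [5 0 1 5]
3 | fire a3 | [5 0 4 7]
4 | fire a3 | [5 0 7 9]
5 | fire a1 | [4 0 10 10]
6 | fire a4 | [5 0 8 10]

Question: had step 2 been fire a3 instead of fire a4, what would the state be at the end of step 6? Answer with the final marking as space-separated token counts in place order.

(re-executing from step 2 with the substitution; state before step 2: [4 0 3 5])
2 | fire a3 | [4 0 6 7]
3 | fire a3 | [4 0 9 9]
4 | fire a3 | [4 0 12 11]
5 | fire a1 | [3 0 15 12]
6 | fire a4 | [4 0 13 12]

4 0 13 12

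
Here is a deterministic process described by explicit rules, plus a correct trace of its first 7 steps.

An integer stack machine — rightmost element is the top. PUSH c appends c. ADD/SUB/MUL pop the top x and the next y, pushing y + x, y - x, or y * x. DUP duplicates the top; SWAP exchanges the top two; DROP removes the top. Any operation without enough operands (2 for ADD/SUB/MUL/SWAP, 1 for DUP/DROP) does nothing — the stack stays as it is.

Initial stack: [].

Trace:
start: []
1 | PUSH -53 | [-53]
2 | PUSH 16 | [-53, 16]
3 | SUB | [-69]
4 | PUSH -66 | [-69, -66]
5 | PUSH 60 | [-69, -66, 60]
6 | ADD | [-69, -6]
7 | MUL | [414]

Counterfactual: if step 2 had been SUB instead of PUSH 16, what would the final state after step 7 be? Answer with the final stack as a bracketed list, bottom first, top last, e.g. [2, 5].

[318]

(re-executing from step 2 with the substitution; state before step 2: [-53])
2 | SUB | [-53]
3 | SUB | [-53]
4 | PUSH -66 | [-53, -66]
5 | PUSH 60 | [-53, -66, 60]
6 | ADD | [-53, -6]
7 | MUL | [318]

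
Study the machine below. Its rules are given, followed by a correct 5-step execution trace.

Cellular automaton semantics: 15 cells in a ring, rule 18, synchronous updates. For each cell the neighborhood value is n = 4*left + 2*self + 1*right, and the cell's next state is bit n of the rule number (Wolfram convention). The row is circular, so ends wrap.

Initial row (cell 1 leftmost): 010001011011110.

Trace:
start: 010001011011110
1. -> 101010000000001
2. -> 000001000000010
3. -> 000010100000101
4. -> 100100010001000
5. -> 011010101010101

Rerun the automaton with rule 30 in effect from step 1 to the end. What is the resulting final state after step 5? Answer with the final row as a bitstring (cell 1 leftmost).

(re-executing steps 1..5 under rule 30; state before step 1: 010001011011110)
1. -> 111011010010001
2. -> 000010011111011
3. -> 100111110000010
4. -> 111100001000110
5. -> 100010011101100

100010011101100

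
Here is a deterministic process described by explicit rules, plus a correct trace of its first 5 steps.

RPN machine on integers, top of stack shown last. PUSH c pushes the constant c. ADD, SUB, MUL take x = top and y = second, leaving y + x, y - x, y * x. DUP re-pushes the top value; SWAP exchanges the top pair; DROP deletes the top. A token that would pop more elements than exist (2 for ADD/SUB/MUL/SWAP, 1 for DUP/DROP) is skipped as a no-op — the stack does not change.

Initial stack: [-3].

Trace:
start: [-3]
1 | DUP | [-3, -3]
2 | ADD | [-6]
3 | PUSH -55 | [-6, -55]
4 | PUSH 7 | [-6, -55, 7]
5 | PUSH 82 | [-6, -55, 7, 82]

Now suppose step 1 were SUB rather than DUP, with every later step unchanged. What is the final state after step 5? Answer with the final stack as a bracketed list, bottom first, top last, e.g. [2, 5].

(re-executing from step 1 with the substitution; state before step 1: [-3])
1 | SUB | [-3]
2 | ADD | [-3]
3 | PUSH -55 | [-3, -55]
4 | PUSH 7 | [-3, -55, 7]
5 | PUSH 82 | [-3, -55, 7, 82]

[-3, -55, 7, 82]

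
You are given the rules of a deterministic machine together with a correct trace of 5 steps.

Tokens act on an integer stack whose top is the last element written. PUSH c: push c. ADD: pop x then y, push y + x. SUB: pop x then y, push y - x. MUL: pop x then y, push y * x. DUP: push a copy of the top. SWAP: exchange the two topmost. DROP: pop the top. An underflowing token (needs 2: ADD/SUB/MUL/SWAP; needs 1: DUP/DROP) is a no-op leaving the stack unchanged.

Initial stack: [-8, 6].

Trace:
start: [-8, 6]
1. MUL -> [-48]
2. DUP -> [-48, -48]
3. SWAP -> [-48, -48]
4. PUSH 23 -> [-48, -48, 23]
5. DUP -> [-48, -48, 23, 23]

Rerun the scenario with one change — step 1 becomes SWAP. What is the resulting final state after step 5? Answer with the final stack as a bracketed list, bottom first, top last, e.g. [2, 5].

[6, -8, -8, 23, 23]

(re-executing from step 1 with the substitution; state before step 1: [-8, 6])
1. SWAP -> [6, -8]
2. DUP -> [6, -8, -8]
3. SWAP -> [6, -8, -8]
4. PUSH 23 -> [6, -8, -8, 23]
5. DUP -> [6, -8, -8, 23, 23]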